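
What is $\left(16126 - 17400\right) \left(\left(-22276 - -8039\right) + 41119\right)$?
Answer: $-34247668$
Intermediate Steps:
$\left(16126 - 17400\right) \left(\left(-22276 - -8039\right) + 41119\right) = - 1274 \left(\left(-22276 + 8039\right) + 41119\right) = - 1274 \left(-14237 + 41119\right) = \left(-1274\right) 26882 = -34247668$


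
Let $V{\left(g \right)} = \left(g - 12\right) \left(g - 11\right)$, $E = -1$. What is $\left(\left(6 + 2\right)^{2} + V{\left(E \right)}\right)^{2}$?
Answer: $48400$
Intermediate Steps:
$V{\left(g \right)} = \left(-12 + g\right) \left(-11 + g\right)$
$\left(\left(6 + 2\right)^{2} + V{\left(E \right)}\right)^{2} = \left(\left(6 + 2\right)^{2} + \left(132 + \left(-1\right)^{2} - -23\right)\right)^{2} = \left(8^{2} + \left(132 + 1 + 23\right)\right)^{2} = \left(64 + 156\right)^{2} = 220^{2} = 48400$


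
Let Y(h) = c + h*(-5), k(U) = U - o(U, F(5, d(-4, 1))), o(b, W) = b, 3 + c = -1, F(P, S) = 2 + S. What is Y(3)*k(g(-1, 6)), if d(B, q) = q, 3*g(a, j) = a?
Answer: 0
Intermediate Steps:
g(a, j) = a/3
c = -4 (c = -3 - 1 = -4)
k(U) = 0 (k(U) = U - U = 0)
Y(h) = -4 - 5*h (Y(h) = -4 + h*(-5) = -4 - 5*h)
Y(3)*k(g(-1, 6)) = (-4 - 5*3)*0 = (-4 - 15)*0 = -19*0 = 0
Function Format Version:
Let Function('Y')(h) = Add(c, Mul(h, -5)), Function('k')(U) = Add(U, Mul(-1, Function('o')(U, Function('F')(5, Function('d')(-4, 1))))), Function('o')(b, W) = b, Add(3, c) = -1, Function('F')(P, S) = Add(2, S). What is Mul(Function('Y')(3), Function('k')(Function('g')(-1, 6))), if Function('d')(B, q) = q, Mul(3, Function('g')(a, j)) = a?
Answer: 0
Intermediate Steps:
Function('g')(a, j) = Mul(Rational(1, 3), a)
c = -4 (c = Add(-3, -1) = -4)
Function('k')(U) = 0 (Function('k')(U) = Add(U, Mul(-1, U)) = 0)
Function('Y')(h) = Add(-4, Mul(-5, h)) (Function('Y')(h) = Add(-4, Mul(h, -5)) = Add(-4, Mul(-5, h)))
Mul(Function('Y')(3), Function('k')(Function('g')(-1, 6))) = Mul(Add(-4, Mul(-5, 3)), 0) = Mul(Add(-4, -15), 0) = Mul(-19, 0) = 0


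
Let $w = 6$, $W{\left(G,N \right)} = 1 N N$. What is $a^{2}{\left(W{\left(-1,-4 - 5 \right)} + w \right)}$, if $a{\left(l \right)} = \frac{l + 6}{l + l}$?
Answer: $\frac{961}{3364} \approx 0.28567$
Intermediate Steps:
$W{\left(G,N \right)} = N^{2}$ ($W{\left(G,N \right)} = N N = N^{2}$)
$a{\left(l \right)} = \frac{6 + l}{2 l}$
$a^{2}{\left(W{\left(-1,-4 - 5 \right)} + w \right)} = \left(\frac{6 + \left(\left(-4 - 5\right)^{2} + 6\right)}{2 \left(\left(-4 - 5\right)^{2} + 6\right)}\right)^{2} = \left(\frac{6 + \left(\left(-9\right)^{2} + 6\right)}{2 \left(\left(-9\right)^{2} + 6\right)}\right)^{2} = \left(\frac{6 + \left(81 + 6\right)}{2 \left(81 + 6\right)}\right)^{2} = \left(\frac{6 + 87}{2 \cdot 87}\right)^{2} = \left(\frac{1}{2} \cdot \frac{1}{87} \cdot 93\right)^{2} = \left(\frac{31}{58}\right)^{2} = \frac{961}{3364}$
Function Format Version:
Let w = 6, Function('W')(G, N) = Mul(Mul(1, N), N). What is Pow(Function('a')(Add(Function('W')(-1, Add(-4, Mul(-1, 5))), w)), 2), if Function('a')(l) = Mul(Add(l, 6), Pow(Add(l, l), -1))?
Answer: Rational(961, 3364) ≈ 0.28567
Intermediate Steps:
Function('W')(G, N) = Pow(N, 2) (Function('W')(G, N) = Mul(N, N) = Pow(N, 2))
Function('a')(l) = Mul(Rational(1, 2), Pow(l, -1), Add(6, l)) (Function('a')(l) = Mul(Add(6, l), Pow(Mul(2, l), -1)) = Mul(Add(6, l), Mul(Rational(1, 2), Pow(l, -1))) = Mul(Rational(1, 2), Pow(l, -1), Add(6, l)))
Pow(Function('a')(Add(Function('W')(-1, Add(-4, Mul(-1, 5))), w)), 2) = Pow(Mul(Rational(1, 2), Pow(Add(Pow(Add(-4, Mul(-1, 5)), 2), 6), -1), Add(6, Add(Pow(Add(-4, Mul(-1, 5)), 2), 6))), 2) = Pow(Mul(Rational(1, 2), Pow(Add(Pow(Add(-4, -5), 2), 6), -1), Add(6, Add(Pow(Add(-4, -5), 2), 6))), 2) = Pow(Mul(Rational(1, 2), Pow(Add(Pow(-9, 2), 6), -1), Add(6, Add(Pow(-9, 2), 6))), 2) = Pow(Mul(Rational(1, 2), Pow(Add(81, 6), -1), Add(6, Add(81, 6))), 2) = Pow(Mul(Rational(1, 2), Pow(87, -1), Add(6, 87)), 2) = Pow(Mul(Rational(1, 2), Rational(1, 87), 93), 2) = Pow(Rational(31, 58), 2) = Rational(961, 3364)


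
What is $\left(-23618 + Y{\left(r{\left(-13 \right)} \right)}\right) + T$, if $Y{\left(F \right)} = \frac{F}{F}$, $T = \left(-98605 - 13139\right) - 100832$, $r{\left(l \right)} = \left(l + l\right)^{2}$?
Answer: $-236193$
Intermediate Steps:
$r{\left(l \right)} = 4 l^{2}$ ($r{\left(l \right)} = \left(2 l\right)^{2} = 4 l^{2}$)
$T = -212576$ ($T = -111744 - 100832 = -212576$)
$Y{\left(F \right)} = 1$
$\left(-23618 + Y{\left(r{\left(-13 \right)} \right)}\right) + T = \left(-23618 + 1\right) - 212576 = -23617 - 212576 = -236193$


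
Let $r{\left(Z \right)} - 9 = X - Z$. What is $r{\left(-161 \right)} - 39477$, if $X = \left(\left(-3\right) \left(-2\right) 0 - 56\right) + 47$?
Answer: $-39316$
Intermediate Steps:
$X = -9$ ($X = \left(6 \cdot 0 - 56\right) + 47 = \left(0 - 56\right) + 47 = -56 + 47 = -9$)
$r{\left(Z \right)} = - Z$ ($r{\left(Z \right)} = 9 - \left(9 + Z\right) = - Z$)
$r{\left(-161 \right)} - 39477 = \left(-1\right) \left(-161\right) - 39477 = 161 - 39477 = -39316$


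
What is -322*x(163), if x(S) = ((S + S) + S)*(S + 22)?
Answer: -29129730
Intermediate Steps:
x(S) = 3*S*(22 + S) (x(S) = (2*S + S)*(22 + S) = (3*S)*(22 + S) = 3*S*(22 + S))
-322*x(163) = -966*163*(22 + 163) = -966*163*185 = -322*90465 = -29129730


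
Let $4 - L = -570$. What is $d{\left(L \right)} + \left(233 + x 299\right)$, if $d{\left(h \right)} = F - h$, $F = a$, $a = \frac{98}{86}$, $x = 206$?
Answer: $\frac{2633928}{43} \approx 61254.0$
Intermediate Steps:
$L = 574$ ($L = 4 - -570 = 4 + 570 = 574$)
$a = \frac{49}{43}$ ($a = 98 \cdot \frac{1}{86} = \frac{49}{43} \approx 1.1395$)
$F = \frac{49}{43} \approx 1.1395$
$d{\left(h \right)} = \frac{49}{43} - h$
$d{\left(L \right)} + \left(233 + x 299\right) = \left(\frac{49}{43} - 574\right) + \left(233 + 206 \cdot 299\right) = \left(\frac{49}{43} - 574\right) + \left(233 + 61594\right) = - \frac{24633}{43} + 61827 = \frac{2633928}{43}$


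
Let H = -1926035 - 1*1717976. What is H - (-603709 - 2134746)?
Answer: -905556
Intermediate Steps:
H = -3644011 (H = -1926035 - 1717976 = -3644011)
H - (-603709 - 2134746) = -3644011 - (-603709 - 2134746) = -3644011 - 1*(-2738455) = -3644011 + 2738455 = -905556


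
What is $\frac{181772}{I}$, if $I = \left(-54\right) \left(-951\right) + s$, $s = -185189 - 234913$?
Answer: $- \frac{45443}{92187} \approx -0.49294$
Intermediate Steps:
$s = -420102$ ($s = -185189 - 234913 = -420102$)
$I = -368748$ ($I = \left(-54\right) \left(-951\right) - 420102 = 51354 - 420102 = -368748$)
$\frac{181772}{I} = \frac{181772}{-368748} = 181772 \left(- \frac{1}{368748}\right) = - \frac{45443}{92187}$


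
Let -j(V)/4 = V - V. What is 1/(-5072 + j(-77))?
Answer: -1/5072 ≈ -0.00019716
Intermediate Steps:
j(V) = 0 (j(V) = -4*(V - V) = -4*0 = 0)
1/(-5072 + j(-77)) = 1/(-5072 + 0) = 1/(-5072) = -1/5072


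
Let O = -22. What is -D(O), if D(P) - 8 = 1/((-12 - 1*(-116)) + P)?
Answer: -657/82 ≈ -8.0122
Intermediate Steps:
D(P) = 8 + 1/(104 + P) (D(P) = 8 + 1/((-12 - 1*(-116)) + P) = 8 + 1/((-12 + 116) + P) = 8 + 1/(104 + P))
-D(O) = -(833 + 8*(-22))/(104 - 22) = -(833 - 176)/82 = -657/82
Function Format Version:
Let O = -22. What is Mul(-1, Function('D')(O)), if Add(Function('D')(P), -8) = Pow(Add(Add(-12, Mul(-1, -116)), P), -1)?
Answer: Rational(-657, 82) ≈ -8.0122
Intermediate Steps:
Function('D')(P) = Add(8, Pow(Add(104, P), -1)) (Function('D')(P) = Add(8, Pow(Add(Add(-12, Mul(-1, -116)), P), -1)) = Add(8, Pow(Add(Add(-12, 116), P), -1)) = Add(8, Pow(Add(104, P), -1)))
Mul(-1, Function('D')(O)) = Mul(-1, Mul(Pow(Add(104, -22), -1), Add(833, Mul(8, -22)))) = Mul(-1, Mul(Pow(82, -1), Add(833, -176))) = Mul(-1, Mul(Rational(1, 82), 657)) = Mul(-1, Rational(657, 82)) = Rational(-657, 82)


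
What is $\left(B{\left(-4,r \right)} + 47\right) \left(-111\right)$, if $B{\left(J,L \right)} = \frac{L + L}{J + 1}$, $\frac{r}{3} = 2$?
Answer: $-4773$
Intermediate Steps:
$r = 6$ ($r = 3 \cdot 2 = 6$)
$B{\left(J,L \right)} = \frac{2 L}{1 + J}$
$\left(B{\left(-4,r \right)} + 47\right) \left(-111\right) = \left(2 \cdot 6 \frac{1}{1 - 4} + 47\right) \left(-111\right) = \left(2 \cdot 6 \frac{1}{-3} + 47\right) \left(-111\right) = \left(2 \cdot 6 \left(- \frac{1}{3}\right) + 47\right) \left(-111\right) = \left(-4 + 47\right) \left(-111\right) = 43 \left(-111\right) = -4773$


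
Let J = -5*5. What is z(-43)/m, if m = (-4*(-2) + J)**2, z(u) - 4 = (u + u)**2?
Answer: 7400/289 ≈ 25.606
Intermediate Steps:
J = -25
z(u) = 4 + 4*u**2 (z(u) = 4 + (u + u)**2 = 4 + (2*u)**2 = 4 + 4*u**2)
m = 289 (m = (-4*(-2) - 25)**2 = (8 - 25)**2 = (-17)**2 = 289)
z(-43)/m = (4 + 4*(-43)**2)/289 = (4 + 4*1849)*(1/289) = (4 + 7396)*(1/289) = 7400*(1/289) = 7400/289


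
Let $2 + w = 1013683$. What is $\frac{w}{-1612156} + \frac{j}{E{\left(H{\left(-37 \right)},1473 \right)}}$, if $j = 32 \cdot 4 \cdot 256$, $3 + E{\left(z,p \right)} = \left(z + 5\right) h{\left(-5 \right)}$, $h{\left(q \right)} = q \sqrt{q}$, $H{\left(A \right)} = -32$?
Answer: $- \frac{41810364613}{24487037484} - \frac{245760 i \sqrt{5}}{5063} \approx -1.7074 - 108.54 i$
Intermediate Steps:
$h{\left(q \right)} = q^{\frac{3}{2}}$
$w = 1013681$ ($w = -2 + 1013683 = 1013681$)
$E{\left(z,p \right)} = -3 - 5 i \sqrt{5} \left(5 + z\right)$ ($E{\left(z,p \right)} = -3 + \left(z + 5\right) \left(-5\right)^{\frac{3}{2}} = -3 + \left(5 + z\right) \left(- 5 i \sqrt{5}\right) = -3 - 5 i \sqrt{5} \left(5 + z\right)$)
$j = 32768$ ($j = 128 \cdot 256 = 32768$)
$\frac{w}{-1612156} + \frac{j}{E{\left(H{\left(-37 \right)},1473 \right)}} = \frac{1013681}{-1612156} + \frac{32768}{-3 - 25 i \sqrt{5} - 5 i \left(-32\right) \sqrt{5}} = 1013681 \left(- \frac{1}{1612156}\right) + \frac{32768}{-3 - 25 i \sqrt{5} + 160 i \sqrt{5}} = - \frac{1013681}{1612156} + \frac{32768}{-3 + 135 i \sqrt{5}}$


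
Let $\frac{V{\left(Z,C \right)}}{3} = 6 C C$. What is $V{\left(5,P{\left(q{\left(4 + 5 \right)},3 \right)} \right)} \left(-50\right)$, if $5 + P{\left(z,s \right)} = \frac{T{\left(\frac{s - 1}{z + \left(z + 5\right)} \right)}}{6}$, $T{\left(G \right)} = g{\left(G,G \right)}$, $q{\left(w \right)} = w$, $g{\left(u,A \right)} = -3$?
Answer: $-27225$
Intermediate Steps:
$T{\left(G \right)} = -3$
$P{\left(z,s \right)} = - \frac{11}{2}$ ($P{\left(z,s \right)} = -5 - \frac{3}{6} = -5 - \frac{1}{2} = - \frac{11}{2}$)
$V{\left(Z,C \right)} = 18 C^{2}$ ($V{\left(Z,C \right)} = 3 \cdot 6 C C = 3 \cdot 6 C^{2} = 18 C^{2}$)
$V{\left(5,P{\left(q{\left(4 + 5 \right)},3 \right)} \right)} \left(-50\right) = 18 \left(- \frac{11}{2}\right)^{2} \left(-50\right) = 18 \cdot \frac{121}{4} \left(-50\right) = \frac{1089}{2} \left(-50\right) = -27225$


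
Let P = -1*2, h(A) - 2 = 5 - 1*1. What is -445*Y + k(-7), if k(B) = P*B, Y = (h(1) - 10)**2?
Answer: -7106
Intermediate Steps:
h(A) = 6 (h(A) = 2 + (5 - 1*1) = 2 + (5 - 1) = 2 + 4 = 6)
Y = 16 (Y = (6 - 10)**2 = (-4)**2 = 16)
P = -2
k(B) = -2*B
-445*Y + k(-7) = -445*16 - 2*(-7) = -7120 + 14 = -7106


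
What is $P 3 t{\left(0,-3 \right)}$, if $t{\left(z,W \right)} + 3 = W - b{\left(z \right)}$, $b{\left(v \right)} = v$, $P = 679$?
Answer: $-12222$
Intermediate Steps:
$t{\left(z,W \right)} = -3 + W - z$ ($t{\left(z,W \right)} = -3 + \left(W - z\right) = -3 + W - z$)
$P 3 t{\left(0,-3 \right)} = 679 \cdot 3 \left(-3 - 3 - 0\right) = 679 \cdot 3 \left(-3 - 3 + 0\right) = 679 \cdot 3 \left(-6\right) = 679 \left(-18\right) = -12222$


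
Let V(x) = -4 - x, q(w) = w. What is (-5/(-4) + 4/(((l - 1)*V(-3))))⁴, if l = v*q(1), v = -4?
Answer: 2825761/160000 ≈ 17.661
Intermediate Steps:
l = -4 (l = -4*1 = -4)
(-5/(-4) + 4/(((l - 1)*V(-3))))⁴ = (-5/(-4) + 4/(((-4 - 1)*(-4 - 1*(-3)))))⁴ = (-5*(-¼) + 4/((-5*(-4 + 3))))⁴ = (5/4 + 4/((-5*(-1))))⁴ = (5/4 + 4/5)⁴ = (5/4 + 4*(⅕))⁴ = (5/4 + ⅘)⁴ = (41/20)⁴ = 2825761/160000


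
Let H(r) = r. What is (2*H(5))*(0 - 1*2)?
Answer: -20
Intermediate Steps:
(2*H(5))*(0 - 1*2) = (2*5)*(0 - 1*2) = 10*(0 - 2) = 10*(-2) = -20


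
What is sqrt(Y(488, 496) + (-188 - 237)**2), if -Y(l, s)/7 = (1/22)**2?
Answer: sqrt(87422493)/22 ≈ 425.00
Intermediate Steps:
Y(l, s) = -7/484 (Y(l, s) = -7*(1/22)**2 = -7*1/484 = -7/484)
sqrt(Y(488, 496) + (-188 - 237)**2) = sqrt(-7/484 + (-188 - 237)**2) = sqrt(-7/484 + (-425)**2) = sqrt(-7/484 + 180625) = sqrt(87422493/484) = sqrt(87422493)/22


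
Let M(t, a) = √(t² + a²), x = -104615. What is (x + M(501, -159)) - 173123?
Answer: -277738 + 3*√30698 ≈ -2.7721e+5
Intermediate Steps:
M(t, a) = √(a² + t²)
(x + M(501, -159)) - 173123 = (-104615 + √((-159)² + 501²)) - 173123 = (-104615 + √(25281 + 251001)) - 173123 = (-104615 + √276282) - 173123 = (-104615 + 3*√30698) - 173123 = -277738 + 3*√30698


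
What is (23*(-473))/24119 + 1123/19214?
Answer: -181943469/463422466 ≈ -0.39261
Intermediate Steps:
(23*(-473))/24119 + 1123/19214 = -10879*1/24119 + 1123*(1/19214) = -10879/24119 + 1123/19214 = -181943469/463422466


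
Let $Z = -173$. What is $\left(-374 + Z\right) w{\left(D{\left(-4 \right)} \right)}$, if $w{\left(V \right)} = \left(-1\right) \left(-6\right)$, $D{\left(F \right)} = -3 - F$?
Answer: $-3282$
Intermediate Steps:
$w{\left(V \right)} = 6$
$\left(-374 + Z\right) w{\left(D{\left(-4 \right)} \right)} = \left(-374 - 173\right) 6 = \left(-547\right) 6 = -3282$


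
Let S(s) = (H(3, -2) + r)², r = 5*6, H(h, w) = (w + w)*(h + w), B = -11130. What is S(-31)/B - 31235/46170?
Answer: -12628549/17129070 ≈ -0.73726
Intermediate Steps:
H(h, w) = 2*w*(h + w) (H(h, w) = (2*w)*(h + w) = 2*w*(h + w))
r = 30
S(s) = 676 (S(s) = (2*(-2)*(3 - 2) + 30)² = (2*(-2)*1 + 30)² = (-4 + 30)² = 26² = 676)
S(-31)/B - 31235/46170 = 676/(-11130) - 31235/46170 = 676*(-1/11130) - 31235*1/46170 = -338/5565 - 6247/9234 = -12628549/17129070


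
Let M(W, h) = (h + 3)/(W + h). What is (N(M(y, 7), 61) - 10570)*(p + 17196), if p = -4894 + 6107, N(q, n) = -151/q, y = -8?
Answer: -1943051541/10 ≈ -1.9431e+8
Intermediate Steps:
M(W, h) = (3 + h)/(W + h)
p = 1213
(N(M(y, 7), 61) - 10570)*(p + 17196) = (-151*(-8 + 7)/(3 + 7) - 10570)*(1213 + 17196) = (-151/(10/(-1)) - 10570)*18409 = (-151/((-1*10)) - 10570)*18409 = (-151/(-10) - 10570)*18409 = (-151*(-⅒) - 10570)*18409 = (151/10 - 10570)*18409 = -105549/10*18409 = -1943051541/10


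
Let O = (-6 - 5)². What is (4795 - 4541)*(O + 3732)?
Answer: 978662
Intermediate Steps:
O = 121 (O = (-11)² = 121)
(4795 - 4541)*(O + 3732) = (4795 - 4541)*(121 + 3732) = 254*3853 = 978662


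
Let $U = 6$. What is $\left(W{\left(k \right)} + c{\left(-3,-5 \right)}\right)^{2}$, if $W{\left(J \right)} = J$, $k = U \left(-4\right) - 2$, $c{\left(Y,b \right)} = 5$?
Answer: $441$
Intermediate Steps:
$k = -26$ ($k = 6 \left(-4\right) - 2 = -24 - 2 = -26$)
$\left(W{\left(k \right)} + c{\left(-3,-5 \right)}\right)^{2} = \left(-26 + 5\right)^{2} = \left(-21\right)^{2} = 441$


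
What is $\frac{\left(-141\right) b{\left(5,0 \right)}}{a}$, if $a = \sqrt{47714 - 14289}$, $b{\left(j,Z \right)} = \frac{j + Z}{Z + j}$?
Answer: $- \frac{141 \sqrt{1337}}{6685} \approx -0.77123$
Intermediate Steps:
$b{\left(j,Z \right)} = 1$ ($b{\left(j,Z \right)} = \frac{Z + j}{Z + j} = 1$)
$a = 5 \sqrt{1337}$ ($a = \sqrt{33425} = 5 \sqrt{1337} \approx 182.82$)
$\frac{\left(-141\right) b{\left(5,0 \right)}}{a} = \frac{\left(-141\right) 1}{5 \sqrt{1337}} = - 141 \frac{\sqrt{1337}}{6685} = - \frac{141 \sqrt{1337}}{6685}$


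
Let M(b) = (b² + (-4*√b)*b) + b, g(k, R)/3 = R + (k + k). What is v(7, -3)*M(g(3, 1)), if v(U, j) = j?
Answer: -1386 + 252*√21 ≈ -231.19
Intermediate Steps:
g(k, R) = 3*R + 6*k (g(k, R) = 3*(R + (k + k)) = 3*(R + 2*k) = 3*R + 6*k)
M(b) = b + b² - 4*b^(3/2) (M(b) = (b² - 4*b^(3/2)) + b = b + b² - 4*b^(3/2))
v(7, -3)*M(g(3, 1)) = -3*((3*1 + 6*3) + (3*1 + 6*3)² - 4*(3*1 + 6*3)^(3/2)) = -3*((3 + 18) + (3 + 18)² - 4*(3 + 18)^(3/2)) = -3*(21 + 21² - 84*√21) = -3*(21 + 441 - 84*√21) = -3*(462 - 84*√21) = -1386 + 252*√21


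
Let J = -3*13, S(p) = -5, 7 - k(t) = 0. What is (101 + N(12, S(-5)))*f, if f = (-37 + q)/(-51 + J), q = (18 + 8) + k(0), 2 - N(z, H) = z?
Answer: 182/45 ≈ 4.0444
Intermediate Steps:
k(t) = 7 (k(t) = 7 - 1*0 = 7 + 0 = 7)
J = -39
N(z, H) = 2 - z
q = 33 (q = (18 + 8) + 7 = 26 + 7 = 33)
f = 2/45 (f = (-37 + 33)/(-51 - 39) = -4/(-90) = -4*(-1/90) = 2/45 ≈ 0.044444)
(101 + N(12, S(-5)))*f = (101 + (2 - 1*12))*(2/45) = (101 + (2 - 12))*(2/45) = (101 - 10)*(2/45) = 91*(2/45) = 182/45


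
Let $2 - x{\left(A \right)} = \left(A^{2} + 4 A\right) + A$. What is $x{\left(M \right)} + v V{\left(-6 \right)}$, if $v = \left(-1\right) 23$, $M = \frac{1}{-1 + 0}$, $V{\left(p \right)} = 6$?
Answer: $-132$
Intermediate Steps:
$M = -1$ ($M = \frac{1}{-1} = -1$)
$x{\left(A \right)} = 2 - A^{2} - 5 A$ ($x{\left(A \right)} = 2 - \left(\left(A^{2} + 4 A\right) + A\right) = 2 - \left(A^{2} + 5 A\right) = 2 - A^{2} - 5 A$)
$v = -23$
$x{\left(M \right)} + v V{\left(-6 \right)} = \left(2 - \left(-1\right)^{2} - -5\right) - 138 = \left(2 - 1 + 5\right) - 138 = 6 - 138 = -132$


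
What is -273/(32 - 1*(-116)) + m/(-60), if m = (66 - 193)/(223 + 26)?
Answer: -253739/138195 ≈ -1.8361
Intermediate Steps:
m = -127/249 ≈ -0.51004
-273/(32 - 1*(-116)) + m/(-60) = -273/(32 - 1*(-116)) - 127/249/(-60) = -273/(32 + 116) - 127/249*(-1/60) = -273/148 + 127/14940 = -253739/138195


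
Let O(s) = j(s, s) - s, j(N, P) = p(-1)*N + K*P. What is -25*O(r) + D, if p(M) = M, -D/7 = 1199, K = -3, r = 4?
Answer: -7893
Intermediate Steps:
D = -8393 (D = -7*1199 = -8393)
j(N, P) = -N - 3*P
O(s) = -5*s (O(s) = (-s - 3*s) - s = -4*s - s = -5*s)
-25*O(r) + D = -(-125)*4 - 8393 = -25*(-20) - 8393 = 500 - 8393 = -7893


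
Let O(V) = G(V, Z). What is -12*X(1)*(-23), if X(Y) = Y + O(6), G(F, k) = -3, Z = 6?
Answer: -552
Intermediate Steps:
O(V) = -3
X(Y) = -3 + Y (X(Y) = Y - 3 = -3 + Y)
-12*X(1)*(-23) = -12*(-3 + 1)*(-23) = -12*(-2)*(-23) = 24*(-23) = -552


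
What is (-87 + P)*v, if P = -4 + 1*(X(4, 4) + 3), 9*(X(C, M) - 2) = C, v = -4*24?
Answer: 24640/3 ≈ 8213.3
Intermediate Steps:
v = -96
X(C, M) = 2 + C/9
P = 13/9 (P = -4 + 1*((2 + (1/9)*4) + 3) = -4 + 1*((2 + 4/9) + 3) = -4 + 1*(22/9 + 3) = -4 + 1*(49/9) = -4 + 49/9 = 13/9 ≈ 1.4444)
(-87 + P)*v = (-87 + 13/9)*(-96) = -770/9*(-96) = 24640/3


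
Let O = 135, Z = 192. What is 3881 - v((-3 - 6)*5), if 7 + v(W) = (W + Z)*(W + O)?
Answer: -9342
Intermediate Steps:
v(W) = -7 + (135 + W)*(192 + W) (v(W) = -7 + (W + 192)*(W + 135) = -7 + (192 + W)*(135 + W) = -7 + (135 + W)*(192 + W))
3881 - v((-3 - 6)*5) = 3881 - (25913 + ((-3 - 6)*5)**2 + 327*((-3 - 6)*5)) = 3881 - (25913 + (-9*5)**2 + 327*(-9*5)) = 3881 - (25913 + (-45)**2 + 327*(-45)) = 3881 - (25913 + 2025 - 14715) = 3881 - 1*13223 = 3881 - 13223 = -9342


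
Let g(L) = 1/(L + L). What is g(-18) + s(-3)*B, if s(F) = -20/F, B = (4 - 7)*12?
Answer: -8641/36 ≈ -240.03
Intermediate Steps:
B = -36 (B = -3*12 = -36)
g(L) = 1/(2*L)
g(-18) + s(-3)*B = (½)/(-18) - 20/(-3)*(-36) = (½)*(-1/18) - 20*(-⅓)*(-36) = -1/36 + (20/3)*(-36) = -1/36 - 240 = -8641/36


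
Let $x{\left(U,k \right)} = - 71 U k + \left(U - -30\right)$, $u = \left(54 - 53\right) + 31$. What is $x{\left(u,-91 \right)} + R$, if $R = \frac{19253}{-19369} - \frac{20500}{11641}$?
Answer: $\frac{6661524007419}{32210647} \approx 2.0681 \cdot 10^{5}$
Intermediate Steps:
$u = 32$ ($u = 1 + 31 = 32$)
$R = - \frac{88741239}{32210647}$ ($R = 19253 \left(- \frac{1}{19369}\right) - \frac{20500}{11641} = - \frac{19253}{19369} - \frac{20500}{11641} = - \frac{88741239}{32210647} \approx -2.755$)
$x{\left(U,k \right)} = 30 + U - 71 U k$ ($x{\left(U,k \right)} = - 71 U k + \left(U + 30\right) = - 71 U k + \left(30 + U\right) = 30 + U - 71 U k$)
$x{\left(u,-91 \right)} + R = \left(30 + 32 - 2272 \left(-91\right)\right) - \frac{88741239}{32210647} = \left(30 + 32 + 206752\right) - \frac{88741239}{32210647} = 206814 - \frac{88741239}{32210647} = \frac{6661524007419}{32210647}$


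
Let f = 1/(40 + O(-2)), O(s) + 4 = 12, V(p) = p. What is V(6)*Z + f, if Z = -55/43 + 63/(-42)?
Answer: -34373/2064 ≈ -16.654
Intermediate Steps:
O(s) = 8 (O(s) = -4 + 12 = 8)
Z = -239/86 (Z = -55*1/43 + 63*(-1/42) = -55/43 - 3/2 = -239/86 ≈ -2.7791)
f = 1/48 (f = 1/(40 + 8) = 1/48 ≈ 0.020833)
V(6)*Z + f = 6*(-239/86) + 1/48 = -717/43 + 1/48 = -34373/2064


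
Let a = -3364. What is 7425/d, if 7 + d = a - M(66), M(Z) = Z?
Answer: -7425/3437 ≈ -2.1603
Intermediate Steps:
d = -3437 (d = -7 + (-3364 - 1*66) = -7 + (-3364 - 66) = -7 - 3430 = -3437)
7425/d = 7425/(-3437) = 7425*(-1/3437) = -7425/3437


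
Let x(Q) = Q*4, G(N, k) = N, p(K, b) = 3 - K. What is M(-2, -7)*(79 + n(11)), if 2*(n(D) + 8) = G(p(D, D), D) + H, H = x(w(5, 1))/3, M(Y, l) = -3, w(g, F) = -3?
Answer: -195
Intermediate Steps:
x(Q) = 4*Q
H = -4 (H = (4*(-3))/3 = -12*⅓ = -4)
n(D) = -17/2 - D/2 (n(D) = -8 + ((3 - D) - 4)/2 = -8 + (-1 - D)/2 = -8 + (-½ - D/2) = -17/2 - D/2)
M(-2, -7)*(79 + n(11)) = -3*(79 + (-17/2 - ½*11)) = -3*(79 + (-17/2 - 11/2)) = -3*(79 - 14) = -3*65 = -195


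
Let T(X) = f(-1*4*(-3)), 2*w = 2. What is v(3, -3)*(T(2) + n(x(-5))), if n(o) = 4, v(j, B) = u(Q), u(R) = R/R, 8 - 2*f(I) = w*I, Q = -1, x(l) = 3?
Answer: 2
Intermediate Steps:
w = 1 (w = (½)*2 = 1)
f(I) = 4 - I/2
u(R) = 1
v(j, B) = 1
T(X) = -2 (T(X) = 4 - (-1*4)*(-3)/2 = 4 - (-2)*(-3) = 4 - ½*12 = 4 - 6 = -2)
v(3, -3)*(T(2) + n(x(-5))) = 1*(-2 + 4) = 1*2 = 2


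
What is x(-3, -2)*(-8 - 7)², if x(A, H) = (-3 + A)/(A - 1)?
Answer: 675/2 ≈ 337.50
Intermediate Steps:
x(A, H) = (-3 + A)/(-1 + A)
x(-3, -2)*(-8 - 7)² = ((-3 - 3)/(-1 - 3))*(-8 - 7)² = (-6/(-4))*(-15)² = -¼*(-6)*225 = (3/2)*225 = 675/2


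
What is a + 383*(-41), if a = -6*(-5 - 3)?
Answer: -15655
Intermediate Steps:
a = 48 (a = -6*(-8) = 48)
a + 383*(-41) = 48 + 383*(-41) = 48 - 15703 = -15655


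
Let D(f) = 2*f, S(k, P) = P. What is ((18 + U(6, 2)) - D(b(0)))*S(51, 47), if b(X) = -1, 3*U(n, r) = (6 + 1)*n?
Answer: 1598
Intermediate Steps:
U(n, r) = 7*n/3 (U(n, r) = ((6 + 1)*n)/3 = (7*n)/3 = 7*n/3)
((18 + U(6, 2)) - D(b(0)))*S(51, 47) = ((18 + (7/3)*6) - 2*(-1))*47 = ((18 + 14) - 1*(-2))*47 = (32 + 2)*47 = 34*47 = 1598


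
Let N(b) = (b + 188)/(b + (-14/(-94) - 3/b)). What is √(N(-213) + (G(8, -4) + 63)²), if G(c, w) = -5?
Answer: 3*√188553773448249/710237 ≈ 58.001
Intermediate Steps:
N(b) = (188 + b)/(7/47 + b - 3/b) (N(b) = (188 + b)/(b + (-14*(-1/94) - 3/b)) = (188 + b)/(b + (7/47 - 3/b)) = (188 + b)/(7/47 + b - 3/b))
√(N(-213) + (G(8, -4) + 63)²) = √(47*(-213)*(188 - 213)/(-141 + 7*(-213) + 47*(-213)²) + (-5 + 63)²) = √(47*(-213)*(-25)/(-141 - 1491 + 47*45369) + 58²) = √(47*(-213)*(-25)/(-141 - 1491 + 2132343) + 3364) = √(47*(-213)*(-25)/2130711 + 3364) = √(47*(-213)*(1/2130711)*(-25) + 3364) = √(83425/710237 + 3364) = √(2389320693/710237) = 3*√188553773448249/710237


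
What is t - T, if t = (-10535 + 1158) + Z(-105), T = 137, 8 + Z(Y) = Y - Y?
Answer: -9522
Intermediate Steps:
Z(Y) = -8 (Z(Y) = -8 + (Y - Y) = -8 + 0 = -8)
t = -9385 (t = (-10535 + 1158) - 8 = -9377 - 8 = -9385)
t - T = -9385 - 1*137 = -9385 - 137 = -9522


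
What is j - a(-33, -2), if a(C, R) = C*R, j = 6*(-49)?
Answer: -360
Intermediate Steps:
j = -294
j - a(-33, -2) = -294 - (-33)*(-2) = -294 - 1*66 = -294 - 66 = -360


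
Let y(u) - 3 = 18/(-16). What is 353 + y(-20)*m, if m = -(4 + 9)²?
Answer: 289/8 ≈ 36.125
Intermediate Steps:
y(u) = 15/8 (y(u) = 3 + 18/(-16) = 3 + 18*(-1/16) = 3 - 9/8 = 15/8)
m = -169 (m = -1*13² = -1*169 = -169)
353 + y(-20)*m = 353 + (15/8)*(-169) = 353 - 2535/8 = 289/8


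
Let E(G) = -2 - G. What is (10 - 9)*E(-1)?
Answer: -1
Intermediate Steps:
(10 - 9)*E(-1) = (10 - 9)*(-2 - 1*(-1)) = 1*(-2 + 1) = 1*(-1) = -1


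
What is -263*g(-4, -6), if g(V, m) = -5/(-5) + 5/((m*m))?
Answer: -10783/36 ≈ -299.53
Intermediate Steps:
g(V, m) = 1 + 5/m² (g(V, m) = -5*(-⅕) + 5/(m²) = 1 + 5/m²)
-263*g(-4, -6) = -263*(1 + 5/(-6)²) = -263*(1 + 5*(1/36)) = -263*(1 + 5/36) = -263*41/36 = -10783/36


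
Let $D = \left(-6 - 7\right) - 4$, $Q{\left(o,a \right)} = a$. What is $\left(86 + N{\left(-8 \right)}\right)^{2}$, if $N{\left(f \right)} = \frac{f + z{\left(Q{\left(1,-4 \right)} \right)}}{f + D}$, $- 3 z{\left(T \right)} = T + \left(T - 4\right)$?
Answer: $\frac{4639716}{625} \approx 7423.5$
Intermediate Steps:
$z{\left(T \right)} = \frac{4}{3} - \frac{2 T}{3}$ ($z{\left(T \right)} = - \frac{T + \left(T - 4\right)}{3} = - \frac{T + \left(-4 + T\right)}{3} = - \frac{-4 + 2 T}{3} = \frac{4}{3} - \frac{2 T}{3}$)
$D = -17$ ($D = -13 - 4 = -17$)
$N{\left(f \right)} = \frac{4 + f}{-17 + f}$ ($N{\left(f \right)} = \frac{f + \left(\frac{4}{3} - - \frac{8}{3}\right)}{f - 17} = \frac{f + \left(\frac{4}{3} + \frac{8}{3}\right)}{-17 + f} = \frac{f + 4}{-17 + f} = \frac{4 + f}{-17 + f}$)
$\left(86 + N{\left(-8 \right)}\right)^{2} = \left(86 + \frac{4 - 8}{-17 - 8}\right)^{2} = \left(86 + \frac{1}{-25} \left(-4\right)\right)^{2} = \left(86 - - \frac{4}{25}\right)^{2} = \left(86 + \frac{4}{25}\right)^{2} = \left(\frac{2154}{25}\right)^{2} = \frac{4639716}{625}$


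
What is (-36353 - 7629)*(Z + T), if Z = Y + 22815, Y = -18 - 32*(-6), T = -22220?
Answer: -33822158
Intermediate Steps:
Y = 174 (Y = -18 + 192 = 174)
Z = 22989 (Z = 174 + 22815 = 22989)
(-36353 - 7629)*(Z + T) = (-36353 - 7629)*(22989 - 22220) = -43982*769 = -33822158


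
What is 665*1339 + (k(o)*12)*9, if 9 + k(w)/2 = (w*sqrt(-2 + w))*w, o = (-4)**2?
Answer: 888491 + 55296*sqrt(14) ≈ 1.0954e+6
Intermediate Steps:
o = 16
k(w) = -18 + 2*w**2*sqrt(-2 + w) (k(w) = -18 + 2*((w*sqrt(-2 + w))*w) = -18 + 2*(w**2*sqrt(-2 + w)) = -18 + 2*w**2*sqrt(-2 + w))
665*1339 + (k(o)*12)*9 = 665*1339 + ((-18 + 2*16**2*sqrt(-2 + 16))*12)*9 = 890435 + ((-18 + 2*256*sqrt(14))*12)*9 = 890435 + ((-18 + 512*sqrt(14))*12)*9 = 890435 + (-216 + 6144*sqrt(14))*9 = 890435 + (-1944 + 55296*sqrt(14)) = 888491 + 55296*sqrt(14)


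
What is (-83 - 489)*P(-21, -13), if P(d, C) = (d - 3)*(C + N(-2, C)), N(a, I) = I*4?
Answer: -892320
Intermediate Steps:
N(a, I) = 4*I
P(d, C) = 5*C*(-3 + d) (P(d, C) = (d - 3)*(C + 4*C) = (-3 + d)*(5*C) = 5*C*(-3 + d))
(-83 - 489)*P(-21, -13) = (-83 - 489)*(5*(-13)*(-3 - 21)) = -2860*(-13)*(-24) = -572*1560 = -892320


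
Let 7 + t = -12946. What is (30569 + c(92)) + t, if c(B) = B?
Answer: 17708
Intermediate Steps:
t = -12953 (t = -7 - 12946 = -12953)
(30569 + c(92)) + t = (30569 + 92) - 12953 = 30661 - 12953 = 17708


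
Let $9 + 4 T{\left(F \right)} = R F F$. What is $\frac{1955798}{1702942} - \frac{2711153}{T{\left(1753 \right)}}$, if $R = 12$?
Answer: $\frac{26827227711749}{31398928891629} \approx 0.8544$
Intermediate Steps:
$T{\left(F \right)} = - \frac{9}{4} + 3 F^{2}$ ($T{\left(F \right)} = - \frac{9}{4} + \frac{12 F F}{4} = - \frac{9}{4} + \frac{12 F^{2}}{4} = - \frac{9}{4} + 3 F^{2}$)
$\frac{1955798}{1702942} - \frac{2711153}{T{\left(1753 \right)}} = \frac{1955798}{1702942} - \frac{2711153}{- \frac{9}{4} + 3 \cdot 1753^{2}} = 1955798 \cdot \frac{1}{1702942} - \frac{2711153}{- \frac{9}{4} + 3 \cdot 3073009} = \frac{977899}{851471} - \frac{2711153}{- \frac{9}{4} + 9219027} = \frac{977899}{851471} - \frac{2711153}{\frac{36876099}{4}} = \frac{977899}{851471} - \frac{10844612}{36876099} = \frac{26827227711749}{31398928891629}$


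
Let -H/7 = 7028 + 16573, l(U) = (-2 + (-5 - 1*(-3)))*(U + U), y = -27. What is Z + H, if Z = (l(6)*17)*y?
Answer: -143175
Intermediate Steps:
l(U) = -8*U (l(U) = (-2 + (-5 + 3))*(2*U) = (-2 - 2)*(2*U) = -8*U)
Z = 22032 (Z = (-8*6*17)*(-27) = -48*17*(-27) = -816*(-27) = 22032)
H = -165207 (H = -7*(7028 + 16573) = -7*23601 = -165207)
Z + H = 22032 - 165207 = -143175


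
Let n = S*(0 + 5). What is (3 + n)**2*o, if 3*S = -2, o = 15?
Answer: 5/3 ≈ 1.6667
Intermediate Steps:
S = -2/3 (S = (1/3)*(-2) = -2/3 ≈ -0.66667)
n = -10/3 (n = -2*(0 + 5)/3 = -2/3*5 = -10/3 ≈ -3.3333)
(3 + n)**2*o = (3 - 10/3)**2*15 = (-1/3)**2*15 = (1/9)*15 = 5/3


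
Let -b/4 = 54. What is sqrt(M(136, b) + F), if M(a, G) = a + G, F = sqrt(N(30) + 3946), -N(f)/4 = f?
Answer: sqrt(-80 + sqrt(3826)) ≈ 4.2597*I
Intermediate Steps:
b = -216 (b = -4*54 = -216)
N(f) = -4*f
F = sqrt(3826) (F = sqrt(-4*30 + 3946) = sqrt(-120 + 3946) = sqrt(3826) ≈ 61.855)
M(a, G) = G + a
sqrt(M(136, b) + F) = sqrt((-216 + 136) + sqrt(3826)) = sqrt(-80 + sqrt(3826))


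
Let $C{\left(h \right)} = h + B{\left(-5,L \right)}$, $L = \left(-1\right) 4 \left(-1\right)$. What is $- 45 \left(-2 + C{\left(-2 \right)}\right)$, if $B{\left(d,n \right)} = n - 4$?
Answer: $180$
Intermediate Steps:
$L = 4$ ($L = \left(-4\right) \left(-1\right) = 4$)
$B{\left(d,n \right)} = -4 + n$
$C{\left(h \right)} = h$ ($C{\left(h \right)} = h + \left(-4 + 4\right) = h + 0 = h$)
$- 45 \left(-2 + C{\left(-2 \right)}\right) = - 45 \left(-2 - 2\right) = \left(-45\right) \left(-4\right) = 180$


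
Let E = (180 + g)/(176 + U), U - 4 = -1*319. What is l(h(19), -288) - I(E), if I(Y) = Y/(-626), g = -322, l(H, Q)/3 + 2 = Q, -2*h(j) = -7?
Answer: -37851019/43507 ≈ -870.00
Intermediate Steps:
U = -315 (U = 4 - 1*319 = 4 - 319 = -315)
h(j) = 7/2 (h(j) = -½*(-7) = 7/2)
l(H, Q) = -6 + 3*Q
E = 142/139 (E = (180 - 322)/(176 - 315) = -142/(-139) = -142*(-1/139) = 142/139 ≈ 1.0216)
I(Y) = -Y/626 (I(Y) = Y*(-1/626) = -Y/626)
l(h(19), -288) - I(E) = (-6 + 3*(-288)) - (-1)*142/(626*139) = (-6 - 864) - 1*(-71/43507) = -870 + 71/43507 = -37851019/43507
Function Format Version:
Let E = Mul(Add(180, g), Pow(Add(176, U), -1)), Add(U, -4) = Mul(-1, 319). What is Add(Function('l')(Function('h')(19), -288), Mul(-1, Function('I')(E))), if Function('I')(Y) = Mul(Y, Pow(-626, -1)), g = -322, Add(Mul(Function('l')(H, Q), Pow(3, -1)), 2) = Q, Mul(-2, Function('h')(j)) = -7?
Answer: Rational(-37851019, 43507) ≈ -870.00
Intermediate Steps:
U = -315 (U = Add(4, Mul(-1, 319)) = Add(4, -319) = -315)
Function('h')(j) = Rational(7, 2) (Function('h')(j) = Mul(Rational(-1, 2), -7) = Rational(7, 2))
Function('l')(H, Q) = Add(-6, Mul(3, Q))
E = Rational(142, 139) (E = Mul(Add(180, -322), Pow(Add(176, -315), -1)) = Mul(-142, Pow(-139, -1)) = Mul(-142, Rational(-1, 139)) = Rational(142, 139) ≈ 1.0216)
Function('I')(Y) = Mul(Rational(-1, 626), Y) (Function('I')(Y) = Mul(Y, Rational(-1, 626)) = Mul(Rational(-1, 626), Y))
Add(Function('l')(Function('h')(19), -288), Mul(-1, Function('I')(E))) = Add(Add(-6, Mul(3, -288)), Mul(-1, Mul(Rational(-1, 626), Rational(142, 139)))) = Add(Add(-6, -864), Mul(-1, Rational(-71, 43507))) = Add(-870, Rational(71, 43507)) = Rational(-37851019, 43507)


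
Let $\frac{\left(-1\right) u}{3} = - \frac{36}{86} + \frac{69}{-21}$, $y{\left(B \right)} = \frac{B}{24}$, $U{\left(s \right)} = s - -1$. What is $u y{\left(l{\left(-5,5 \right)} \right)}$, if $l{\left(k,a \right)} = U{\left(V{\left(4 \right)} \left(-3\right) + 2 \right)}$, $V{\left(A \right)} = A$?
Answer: $- \frac{10035}{2408} \approx -4.1674$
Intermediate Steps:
$U{\left(s \right)} = 1 + s$ ($U{\left(s \right)} = s + 1 = 1 + s$)
$l{\left(k,a \right)} = -9$ ($l{\left(k,a \right)} = 1 + \left(4 \left(-3\right) + 2\right) = 1 + \left(-12 + 2\right) = 1 - 10 = -9$)
$y{\left(B \right)} = \frac{B}{24}$ ($y{\left(B \right)} = B \frac{1}{24} = \frac{B}{24}$)
$u = \frac{3345}{301}$ ($u = - 3 \left(- \frac{36}{86} + \frac{69}{-21}\right) = - 3 \left(\left(-36\right) \frac{1}{86} + 69 \left(- \frac{1}{21}\right)\right) = - 3 \left(- \frac{18}{43} - \frac{23}{7}\right) = \left(-3\right) \left(- \frac{1115}{301}\right) = \frac{3345}{301} \approx 11.113$)
$u y{\left(l{\left(-5,5 \right)} \right)} = \frac{3345 \cdot \frac{1}{24} \left(-9\right)}{301} = \frac{3345}{301} \left(- \frac{3}{8}\right) = - \frac{10035}{2408}$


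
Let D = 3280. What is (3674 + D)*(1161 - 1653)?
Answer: -3421368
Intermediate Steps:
(3674 + D)*(1161 - 1653) = (3674 + 3280)*(1161 - 1653) = 6954*(-492) = -3421368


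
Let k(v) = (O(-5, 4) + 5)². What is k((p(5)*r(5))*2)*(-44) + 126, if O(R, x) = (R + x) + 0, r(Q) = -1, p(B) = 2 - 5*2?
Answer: -578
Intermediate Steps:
p(B) = -8 (p(B) = 2 - 10 = -8)
O(R, x) = R + x
k(v) = 16 (k(v) = ((-5 + 4) + 5)² = (-1 + 5)² = 4² = 16)
k((p(5)*r(5))*2)*(-44) + 126 = 16*(-44) + 126 = -704 + 126 = -578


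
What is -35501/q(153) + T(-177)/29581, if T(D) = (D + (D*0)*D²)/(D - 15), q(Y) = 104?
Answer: -8401239881/24611392 ≈ -341.36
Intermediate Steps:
T(D) = D/(-15 + D) (T(D) = (D + 0*D²)/(-15 + D) = (D + 0)/(-15 + D) = D/(-15 + D))
-35501/q(153) + T(-177)/29581 = -35501/104 - 177/(-15 - 177)/29581 = -35501*1/104 - 177/(-192)*(1/29581) = -35501/104 - 177*(-1/192)*(1/29581) = -35501/104 + (59/64)*(1/29581) = -35501/104 + 59/1893184 = -8401239881/24611392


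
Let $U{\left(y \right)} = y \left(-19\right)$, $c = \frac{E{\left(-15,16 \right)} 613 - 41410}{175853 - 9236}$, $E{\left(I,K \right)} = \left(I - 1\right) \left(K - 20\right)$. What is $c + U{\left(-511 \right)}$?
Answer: $\frac{1485475}{153} \approx 9709.0$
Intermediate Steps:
$E{\left(I,K \right)} = \left(-1 + I\right) \left(-20 + K\right)$
$c = - \frac{2}{153}$ ($c = \frac{\left(20 - 16 - -300 - 240\right) 613 - 41410}{175853 - 9236} = \frac{\left(20 - 16 + 300 - 240\right) 613 - 41410}{166617} = \left(64 \cdot 613 - 41410\right) \frac{1}{166617} = \left(39232 - 41410\right) \frac{1}{166617} = \left(-2178\right) \frac{1}{166617} = - \frac{2}{153} \approx -0.013072$)
$U{\left(y \right)} = - 19 y$
$c + U{\left(-511 \right)} = - \frac{2}{153} - -9709 = - \frac{2}{153} + 9709 = \frac{1485475}{153}$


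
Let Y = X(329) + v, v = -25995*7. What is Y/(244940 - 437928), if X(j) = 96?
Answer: 181869/192988 ≈ 0.94238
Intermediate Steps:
v = -181965
Y = -181869 (Y = 96 - 181965 = -181869)
Y/(244940 - 437928) = -181869/(244940 - 437928) = -181869/(-192988) = -181869*(-1/192988) = 181869/192988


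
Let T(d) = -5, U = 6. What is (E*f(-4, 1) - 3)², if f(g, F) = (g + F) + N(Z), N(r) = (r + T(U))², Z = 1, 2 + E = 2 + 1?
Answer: 100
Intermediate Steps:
E = 1 (E = -2 + (2 + 1) = -2 + 3 = 1)
N(r) = (-5 + r)² (N(r) = (r - 5)² = (-5 + r)²)
f(g, F) = 16 + F + g (f(g, F) = (g + F) + (-5 + 1)² = (F + g) + (-4)² = (F + g) + 16 = 16 + F + g)
(E*f(-4, 1) - 3)² = (1*(16 + 1 - 4) - 3)² = (1*13 - 3)² = (13 - 3)² = 10² = 100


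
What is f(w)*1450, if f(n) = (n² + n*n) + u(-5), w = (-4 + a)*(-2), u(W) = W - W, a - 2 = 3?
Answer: 11600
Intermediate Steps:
a = 5 (a = 2 + 3 = 5)
u(W) = 0
w = -2 (w = (-4 + 5)*(-2) = 1*(-2) = -2)
f(n) = 2*n² (f(n) = (n² + n*n) + 0 = (n² + n²) + 0 = 2*n² + 0 = 2*n²)
f(w)*1450 = (2*(-2)²)*1450 = (2*4)*1450 = 8*1450 = 11600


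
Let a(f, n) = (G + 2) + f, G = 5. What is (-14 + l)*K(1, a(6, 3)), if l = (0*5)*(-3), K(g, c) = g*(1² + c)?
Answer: -196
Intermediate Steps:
a(f, n) = 7 + f (a(f, n) = (5 + 2) + f = 7 + f)
K(g, c) = g*(1 + c)
l = 0 (l = 0*(-3) = 0)
(-14 + l)*K(1, a(6, 3)) = (-14 + 0)*(1*(1 + (7 + 6))) = -14*(1 + 13) = -14*14 = -196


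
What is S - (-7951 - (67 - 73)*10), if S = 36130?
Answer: 44021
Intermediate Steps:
S - (-7951 - (67 - 73)*10) = 36130 - (-7951 - (67 - 73)*10) = 36130 - (-7951 - (-6)*10) = 36130 - (-7951 - 1*(-60)) = 36130 - (-7951 + 60) = 36130 - 1*(-7891) = 36130 + 7891 = 44021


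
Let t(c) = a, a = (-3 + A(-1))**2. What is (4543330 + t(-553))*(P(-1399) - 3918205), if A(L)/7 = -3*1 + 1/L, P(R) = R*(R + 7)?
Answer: -8955875069927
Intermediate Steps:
P(R) = R*(7 + R)
A(L) = -21 + 7/L (A(L) = 7*(-3*1 + 1/L) = 7*(-3 + 1/L) = -21 + 7/L)
a = 961 (a = (-3 + (-21 + 7/(-1)))**2 = (-3 + (-21 + 7*(-1)))**2 = (-3 + (-21 - 7))**2 = (-3 - 28)**2 = (-31)**2 = 961)
t(c) = 961
(4543330 + t(-553))*(P(-1399) - 3918205) = (4543330 + 961)*(-1399*(7 - 1399) - 3918205) = 4544291*(-1399*(-1392) - 3918205) = 4544291*(1947408 - 3918205) = 4544291*(-1970797) = -8955875069927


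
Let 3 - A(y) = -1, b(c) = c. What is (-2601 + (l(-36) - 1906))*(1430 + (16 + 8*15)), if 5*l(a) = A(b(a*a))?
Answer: -35283546/5 ≈ -7.0567e+6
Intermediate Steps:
A(y) = 4 (A(y) = 3 - 1*(-1) = 3 + 1 = 4)
l(a) = ⅘ (l(a) = (⅕)*4 = ⅘)
(-2601 + (l(-36) - 1906))*(1430 + (16 + 8*15)) = (-2601 + (⅘ - 1906))*(1430 + (16 + 8*15)) = (-2601 - 9526/5)*(1430 + (16 + 120)) = -22531*(1430 + 136)/5 = -22531/5*1566 = -35283546/5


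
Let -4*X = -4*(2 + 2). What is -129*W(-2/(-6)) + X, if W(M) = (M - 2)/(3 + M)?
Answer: 137/2 ≈ 68.500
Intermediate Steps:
W(M) = (-2 + M)/(3 + M)
X = 4 (X = -(-1)*(2 + 2) = -(-1)*4 = -¼*(-16) = 4)
-129*W(-2/(-6)) + X = -129*(-2 - 2/(-6))/(3 - 2/(-6)) + 4 = -129*(-2 - 2*(-⅙))/(3 - 2*(-⅙)) + 4 = -129*(-2 + ⅓)/(3 + ⅓) + 4 = -129*(-5)/(10/3*3) + 4 = -387*(-5)/(10*3) + 4 = -129*(-½) + 4 = 129/2 + 4 = 137/2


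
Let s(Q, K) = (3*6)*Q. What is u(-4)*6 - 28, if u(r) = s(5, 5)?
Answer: 512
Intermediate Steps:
s(Q, K) = 18*Q
u(r) = 90 (u(r) = 18*5 = 90)
u(-4)*6 - 28 = 90*6 - 28 = 540 - 28 = 512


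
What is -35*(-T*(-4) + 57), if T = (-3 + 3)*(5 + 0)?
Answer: -1995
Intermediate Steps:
T = 0 (T = 0*5 = 0)
-35*(-T*(-4) + 57) = -35*(-1*0*(-4) + 57) = -35*(0*(-4) + 57) = -35*(0 + 57) = -35*57 = -1995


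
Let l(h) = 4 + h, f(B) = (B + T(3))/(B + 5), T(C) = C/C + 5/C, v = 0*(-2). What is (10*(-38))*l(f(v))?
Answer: -5168/3 ≈ -1722.7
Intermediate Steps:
v = 0
T(C) = 1 + 5/C
f(B) = (8/3 + B)/(5 + B) (f(B) = (B + (5 + 3)/3)/(B + 5) = (B + (⅓)*8)/(5 + B) = (B + 8/3)/(5 + B) = (8/3 + B)/(5 + B))
(10*(-38))*l(f(v)) = (10*(-38))*(4 + (8/3 + 0)/(5 + 0)) = -380*(4 + (8/3)/5) = -380*(4 + (⅕)*(8/3)) = -380*(4 + 8/15) = -380*68/15 = -5168/3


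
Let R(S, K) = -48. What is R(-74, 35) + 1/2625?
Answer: -125999/2625 ≈ -48.000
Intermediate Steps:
R(-74, 35) + 1/2625 = -48 + 1/2625 = -125999/2625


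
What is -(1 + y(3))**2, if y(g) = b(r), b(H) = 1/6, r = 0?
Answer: -49/36 ≈ -1.3611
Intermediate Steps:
b(H) = 1/6
y(g) = 1/6
-(1 + y(3))**2 = -(1 + 1/6)**2 = -(7/6)**2 = -1*49/36 = -49/36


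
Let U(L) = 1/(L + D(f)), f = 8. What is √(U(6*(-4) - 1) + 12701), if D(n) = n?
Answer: 2*√917643/17 ≈ 112.70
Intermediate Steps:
U(L) = 1/(8 + L) (U(L) = 1/(L + 8) = 1/(8 + L))
√(U(6*(-4) - 1) + 12701) = √(1/(8 + (6*(-4) - 1)) + 12701) = √(1/(8 + (-24 - 1)) + 12701) = √(1/(8 - 25) + 12701) = √(1/(-17) + 12701) = √(-1/17 + 12701) = √(215916/17) = 2*√917643/17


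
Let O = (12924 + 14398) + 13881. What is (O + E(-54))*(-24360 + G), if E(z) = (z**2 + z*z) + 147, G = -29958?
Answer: -2562831876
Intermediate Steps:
O = 41203 (O = 27322 + 13881 = 41203)
E(z) = 147 + 2*z**2 (E(z) = (z**2 + z**2) + 147 = 2*z**2 + 147 = 147 + 2*z**2)
(O + E(-54))*(-24360 + G) = (41203 + (147 + 2*(-54)**2))*(-24360 - 29958) = (41203 + (147 + 2*2916))*(-54318) = (41203 + (147 + 5832))*(-54318) = (41203 + 5979)*(-54318) = 47182*(-54318) = -2562831876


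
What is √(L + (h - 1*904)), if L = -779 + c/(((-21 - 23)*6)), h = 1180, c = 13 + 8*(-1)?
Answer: I*√8764602/132 ≈ 22.428*I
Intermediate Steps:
c = 5 (c = 13 - 8 = 5)
L = -205661/264 (L = -779 + 5/(((-21 - 23)*6)) = -779 + 5/((-44*6)) = -779 + 5/(-264) = -779 + 5*(-1/264) = -779 - 5/264 = -205661/264 ≈ -779.02)
√(L + (h - 1*904)) = √(-205661/264 + (1180 - 1*904)) = √(-205661/264 + (1180 - 904)) = √(-205661/264 + 276) = √(-132797/264) = I*√8764602/132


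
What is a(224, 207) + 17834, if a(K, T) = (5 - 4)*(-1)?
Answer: 17833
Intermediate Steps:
a(K, T) = -1 (a(K, T) = 1*(-1) = -1)
a(224, 207) + 17834 = -1 + 17834 = 17833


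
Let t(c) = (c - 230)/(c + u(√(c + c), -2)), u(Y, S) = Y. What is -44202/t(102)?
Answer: 1127151/32 + 22101*√51/32 ≈ 40156.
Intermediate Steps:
t(c) = (-230 + c)/(c + √2*√c) (t(c) = (c - 230)/(c + √(c + c)) = (-230 + c)/(c + √(2*c)) = (-230 + c)/(c + √2*√c))
-44202/t(102) = -44202*(102 + √2*√102)/(-230 + 102) = -(-1127151/32 - 22101*√51/32) = -44202*(-51/64 - √51/64) = 1127151/32 + 22101*√51/32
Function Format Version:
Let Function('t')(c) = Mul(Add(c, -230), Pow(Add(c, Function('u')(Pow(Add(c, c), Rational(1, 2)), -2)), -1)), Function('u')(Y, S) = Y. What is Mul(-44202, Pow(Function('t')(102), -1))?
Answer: Add(Rational(1127151, 32), Mul(Rational(22101, 32), Pow(51, Rational(1, 2)))) ≈ 40156.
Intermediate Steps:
Function('t')(c) = Mul(Pow(Add(c, Mul(Pow(2, Rational(1, 2)), Pow(c, Rational(1, 2)))), -1), Add(-230, c)) (Function('t')(c) = Mul(Add(c, -230), Pow(Add(c, Pow(Add(c, c), Rational(1, 2))), -1)) = Mul(Add(-230, c), Pow(Add(c, Pow(Mul(2, c), Rational(1, 2))), -1)) = Mul(Add(-230, c), Pow(Add(c, Mul(Pow(2, Rational(1, 2)), Pow(c, Rational(1, 2)))), -1)) = Mul(Pow(Add(c, Mul(Pow(2, Rational(1, 2)), Pow(c, Rational(1, 2)))), -1), Add(-230, c)))
Mul(-44202, Pow(Function('t')(102), -1)) = Mul(-44202, Pow(Mul(Pow(Add(102, Mul(Pow(2, Rational(1, 2)), Pow(102, Rational(1, 2)))), -1), Add(-230, 102)), -1)) = Mul(-44202, Pow(Mul(Pow(Add(102, Mul(2, Pow(51, Rational(1, 2)))), -1), -128), -1)) = Mul(-44202, Pow(Mul(-128, Pow(Add(102, Mul(2, Pow(51, Rational(1, 2)))), -1)), -1)) = Mul(-44202, Add(Rational(-51, 64), Mul(Rational(-1, 64), Pow(51, Rational(1, 2))))) = Add(Rational(1127151, 32), Mul(Rational(22101, 32), Pow(51, Rational(1, 2))))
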